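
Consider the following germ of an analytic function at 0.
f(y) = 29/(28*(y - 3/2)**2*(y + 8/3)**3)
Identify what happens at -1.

Denominator factors: y + 8/3 = 5/3 at y = -1; y - 3/2 = -5/2 at y = -1 — none vanishes.
So the germ continues analytically to -1.

The point is a regular point.


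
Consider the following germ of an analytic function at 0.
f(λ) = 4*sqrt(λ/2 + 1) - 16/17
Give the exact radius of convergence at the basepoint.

The radius of convergence is 2.

Branch term (4)*sqrt(1 - λ/(-2)): its argument vanishes at λ = -2, a square-root branch point, modulus 2.
The radius of convergence is the smallest modulus among the singular points: 2.


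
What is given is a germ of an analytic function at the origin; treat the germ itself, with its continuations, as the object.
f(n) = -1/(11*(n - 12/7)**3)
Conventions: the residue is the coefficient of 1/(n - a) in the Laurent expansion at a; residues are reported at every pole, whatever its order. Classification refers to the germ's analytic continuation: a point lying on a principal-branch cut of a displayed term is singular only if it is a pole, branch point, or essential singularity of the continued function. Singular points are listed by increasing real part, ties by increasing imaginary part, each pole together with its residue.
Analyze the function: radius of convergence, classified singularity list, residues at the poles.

Radius of convergence at 0: 12/7.
At 12/7: a pole of order 3; residue 0.

Denominator factor (n - 12/7)^3: pole of order 3 at 12/7, modulus 12/7.
The radius of convergence is the smallest modulus among the singular points: 12/7.
At the order-3 pole 12/7 set g(n) = (n - (12/7))^3*f(n) = -1/11.
Order-3 pole: residue = g''(a)/2; g''(12/7) = 0, so the residue is 0.


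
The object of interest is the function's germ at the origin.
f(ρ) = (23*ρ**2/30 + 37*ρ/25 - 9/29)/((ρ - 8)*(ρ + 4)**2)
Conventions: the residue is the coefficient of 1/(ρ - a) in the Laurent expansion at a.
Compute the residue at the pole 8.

The residue is 131797/313200.

At the order-1 pole 8 set g(ρ) = (ρ - (8))*f(ρ) = (23*ρ**2/30 + 37*ρ/25 - 9/29)/(ρ + 4)**2.
Simple pole: residue = g(a) at a = 8, which is 131797/313200.


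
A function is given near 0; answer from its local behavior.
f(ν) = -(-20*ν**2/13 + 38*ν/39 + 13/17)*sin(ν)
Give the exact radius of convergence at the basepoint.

The factor -sin(ν) is entire and contributes no finite singular point.
The polynomial part has no poles.
No finite singular points: the Taylor series at 0 converges everywhere.

The radius of convergence is infinite.


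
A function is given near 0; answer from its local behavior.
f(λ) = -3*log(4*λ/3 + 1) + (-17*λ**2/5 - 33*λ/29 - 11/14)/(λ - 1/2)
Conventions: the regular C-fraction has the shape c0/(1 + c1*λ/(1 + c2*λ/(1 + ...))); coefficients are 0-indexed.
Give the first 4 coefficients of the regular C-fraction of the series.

The regular C-fraction coefficients are [11/7, -288/319, -9239167/689040, 38617402153/2850942960].

Taylor coefficients (expand at 0): a_0 = 11/7, a_1 = 288/203, a_2 = 61826/3045, a_3 = 901748/27405.
c0 = a_0 = 11/7. Peel one level at a time: if S = 1 + c*λ/S' with S'(0) = 1, then c is the λ-coefficient of S and S' = c*λ/(S - 1).
S_1 = c0/f = 1 + (-288/319)*λ + (-18478334/1526415)*λ^2 + ...; c1 = -288/319.
S_2 = c1*λ/(S_1 - 1) = 1 + (-9239167/689040)*λ + (847403809/4665600)*λ^2 + ...; c2 = -9239167/689040.
S_3 = c2*λ/(S_2 - 1) = 1 + (38617402153/2850942960)*λ + ...; c3 = 38617402153/2850942960.


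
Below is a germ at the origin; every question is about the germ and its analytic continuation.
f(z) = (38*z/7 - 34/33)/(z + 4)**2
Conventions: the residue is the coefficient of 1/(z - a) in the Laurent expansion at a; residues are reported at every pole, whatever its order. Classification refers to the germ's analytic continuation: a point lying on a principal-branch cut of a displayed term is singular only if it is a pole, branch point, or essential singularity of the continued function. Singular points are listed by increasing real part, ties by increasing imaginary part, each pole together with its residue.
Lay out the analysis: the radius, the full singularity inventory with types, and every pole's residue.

Denominator factor (z + 4)^2: pole of order 2 at -4, modulus 4.
The radius of convergence is the smallest modulus among the singular points: 4.
At the order-2 pole -4 set g(z) = (z - (-4))^2*f(z) = 38*z/7 - 34/33.
Order-2 pole: residue = g'(a); g'(-4) = 38/7, so the residue is 38/7.

Radius of convergence at 0: 4.
At -4: a pole of order 2; residue 38/7.


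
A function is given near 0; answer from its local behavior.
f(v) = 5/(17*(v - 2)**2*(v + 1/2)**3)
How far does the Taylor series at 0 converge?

Denominator factor (v - 2)^2: pole of order 2 at 2, modulus 2.
Denominator factor (v + 1/2)^3: pole of order 3 at -1/2, modulus 1/2.
The radius of convergence is the smallest modulus among the singular points: 1/2.

The radius of convergence is 1/2.


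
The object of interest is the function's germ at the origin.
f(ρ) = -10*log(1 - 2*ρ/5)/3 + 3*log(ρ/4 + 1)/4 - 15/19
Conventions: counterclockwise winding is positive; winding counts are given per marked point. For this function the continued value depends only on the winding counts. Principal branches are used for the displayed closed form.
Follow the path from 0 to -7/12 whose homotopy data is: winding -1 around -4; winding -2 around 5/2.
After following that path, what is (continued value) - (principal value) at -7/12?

Continued minus principal equals (71/6)*pi*i.

The rational part is single-valued and drops out of the difference; each branch term changes only by its own monodromy.
(-10/3)*log(1 - ρ/(5/2)): each positive loop around 5/2 adds 2*pi*i to the log, so winding -2 contributes (-10/3)*(-2)*2*pi*i = (40/3)*pi*i.
(3/4)*log(1 - ρ/(-4)): each positive loop around -4 adds 2*pi*i to the log, so winding -1 contributes (3/4)*(-1)*2*pi*i = -(3/2)*pi*i.
Summing the contributions at ρ = -7/12 gives (71/6)*pi*i.


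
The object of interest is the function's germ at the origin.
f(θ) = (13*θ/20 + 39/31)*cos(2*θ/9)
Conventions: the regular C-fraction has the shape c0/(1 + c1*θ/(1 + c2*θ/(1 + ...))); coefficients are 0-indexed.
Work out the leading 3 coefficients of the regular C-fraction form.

Taylor coefficients (expand at 0): a_0 = 39/31, a_1 = 13/20, a_2 = -26/837.
c0 = a_0 = 39/31. Peel one level at a time: if S = 1 + c*θ/S' with S'(0) = 1, then c is the θ-coefficient of S and S' = c*θ/(S - 1).
S_1 = c0/f = 1 + (-31/60)*θ + (9449/32400)*θ^2 + ...; c1 = -31/60.
S_2 = c1*θ/(S_1 - 1) = 1 + (9449/16740)*θ + ...; c2 = 9449/16740.

The regular C-fraction coefficients are [39/31, -31/60, 9449/16740].


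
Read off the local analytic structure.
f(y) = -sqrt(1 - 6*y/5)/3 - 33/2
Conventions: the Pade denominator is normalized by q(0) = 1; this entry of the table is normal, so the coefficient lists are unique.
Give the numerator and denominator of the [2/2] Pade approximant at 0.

The Pade approximant has numerator coefficients [-101/6, 307/20, -327/200]; denominator coefficients [1, -9/10, 9/100].

Taylor coefficients needed (expand at 0): a_0 = -101/6, a_1 = 1/5, a_2 = 3/50, a_3 = 9/250, a_4 = 27/1000.
Write the denominator as Q(y) = 1 + q1*y + q2*y^2. Requiring Q*f - P = O(y^5) with deg P <= 2 kills the coefficients of y^3..y^4 in Q*f:
  y^3: a_3 + q1*a_2 + q2*a_1 = 0, i.e. 9/250 + (3/50)*q1 + (1/5)*q2 = 0.
  y^4: a_4 + q1*a_3 + q2*a_2 = 0, i.e. 27/1000 + (9/250)*q1 + (3/50)*q2 = 0.
Solving this linear system: q1 = -9/10, q2 = 9/100.
The numerator is Q*f truncated at degree 2: P0 = a_0 = -101/6; P1 = a_1 + q1*a_0 = 307/20; P2 = a_2 + q1*a_1 + q2*a_0 = -327/200.


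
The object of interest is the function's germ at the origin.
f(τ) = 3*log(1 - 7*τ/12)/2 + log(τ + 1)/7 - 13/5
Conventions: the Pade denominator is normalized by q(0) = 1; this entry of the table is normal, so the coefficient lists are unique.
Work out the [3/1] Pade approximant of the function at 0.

Taylor coefficients needed (expand at 0): a_0 = -13/5, a_1 = -41/56, a_2 = -439/1344, a_3 = -1249/24192, a_4 = -30631/387072.
Write the denominator as Q(τ) = 1 + q1*τ. Requiring Q*f - P = O(τ^5) with deg P <= 3 kills the coefficients of τ^4..τ^4 in Q*f:
  τ^4: a_4 + q1*a_3 = 0, i.e. -30631/387072 + (-1249/24192)*q1 = 0.
Solving this linear system: q1 = -30631/19984.
The numerator is Q*f truncated at degree 3: P0 = a_0 = -13/5; P1 = a_1 + q1*a_0 = 2275331/699440; P2 = a_2 + q1*a_1 = 2670991/3357312; P3 = a_3 + q1*a_2 = 108543073/241726464.

The Pade approximant has numerator coefficients [-13/5, 2275331/699440, 2670991/3357312, 108543073/241726464]; denominator coefficients [1, -30631/19984].


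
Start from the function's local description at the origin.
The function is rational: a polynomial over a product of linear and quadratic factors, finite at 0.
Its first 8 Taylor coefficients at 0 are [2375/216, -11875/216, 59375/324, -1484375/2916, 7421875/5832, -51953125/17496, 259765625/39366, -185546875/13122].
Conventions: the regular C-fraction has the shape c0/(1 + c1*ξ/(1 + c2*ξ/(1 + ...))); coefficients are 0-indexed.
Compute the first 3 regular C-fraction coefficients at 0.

Taylor coefficients (read off): a_0 = 2375/216, a_1 = -11875/216, a_2 = 59375/324.
c0 = a_0 = 2375/216. Peel one level at a time: if S = 1 + c*ξ/S' with S'(0) = 1, then c is the ξ-coefficient of S and S' = c*ξ/(S - 1).
S_1 = c0/f = 1 + (5)*ξ + (25/3)*ξ^2 + ...; c1 = 5.
S_2 = c1*ξ/(S_1 - 1) = 1 + (-5/3)*ξ + ...; c2 = -5/3.

The regular C-fraction coefficients are [2375/216, 5, -5/3].


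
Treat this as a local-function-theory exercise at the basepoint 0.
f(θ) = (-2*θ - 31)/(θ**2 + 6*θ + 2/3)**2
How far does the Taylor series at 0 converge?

The radius of convergence is 3 - (5/3)*sqrt(3).

Denominator factor (θ**2 + 6*θ + 2/3)^2: discriminant 100/3, real irrational roots -3 + (5/3)*sqrt(3) and -3 - (5/3)*sqrt(3); poles of order 2, moduli 3 - (5/3)*sqrt(3) and 3 + (5/3)*sqrt(3).
The radius of convergence is the smallest modulus among the singular points: 3 - (5/3)*sqrt(3).


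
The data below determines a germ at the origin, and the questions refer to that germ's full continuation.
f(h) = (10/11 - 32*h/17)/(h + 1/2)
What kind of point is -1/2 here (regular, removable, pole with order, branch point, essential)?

The point is a pole of order 1.

The denominator factor h + 1/2 vanishes at -1/2 and appears to the power 1; the numerator there equals 346/187, nonzero, and no other factor vanishes.
Hence a pole whose order is the multiplicity, 1.


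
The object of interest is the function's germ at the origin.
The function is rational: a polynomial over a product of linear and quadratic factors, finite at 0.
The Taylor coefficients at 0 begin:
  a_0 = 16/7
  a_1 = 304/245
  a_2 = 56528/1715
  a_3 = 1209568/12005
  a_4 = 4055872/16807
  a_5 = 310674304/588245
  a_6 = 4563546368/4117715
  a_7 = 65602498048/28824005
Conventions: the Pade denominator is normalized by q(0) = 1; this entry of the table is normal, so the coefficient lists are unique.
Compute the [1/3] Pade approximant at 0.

The Pade approximant has numerator coefficients [16/7, 1069968/97265]; denominator coefficients [1, 11866/2779, -325611/19453, -1878525/19453].


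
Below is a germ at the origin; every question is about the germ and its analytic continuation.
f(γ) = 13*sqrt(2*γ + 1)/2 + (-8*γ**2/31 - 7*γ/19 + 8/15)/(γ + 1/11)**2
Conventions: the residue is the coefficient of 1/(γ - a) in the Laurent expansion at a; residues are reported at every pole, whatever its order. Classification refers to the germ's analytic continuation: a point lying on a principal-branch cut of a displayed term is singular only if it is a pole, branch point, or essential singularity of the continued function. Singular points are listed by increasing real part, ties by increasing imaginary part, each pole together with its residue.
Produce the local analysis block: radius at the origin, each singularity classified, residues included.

Denominator factor (γ + 1/11)^2: pole of order 2 at -1/11, modulus 1/11.
Branch term (13/2)*sqrt(1 - γ/(-1/2)): its argument vanishes at γ = -1/2, a square-root branch point, modulus 1/2.
The radius of convergence is the smallest modulus among the singular points: 1/11.
The branch term is analytic at -1/11 and contributes nothing to the residue; only the rational part matters.
At the order-2 pole -1/11 set g(γ) = (γ - (-1/11))^2*(rational part) = -8*γ**2/31 - 7*γ/19 + 8/15.
Order-2 pole: residue = g'(a); g'(-1/11) = -2083/6479, so the residue is -2083/6479.
List the singular points by increasing real part (a conjugate pair: the negative imaginary part first).

Radius of convergence at 0: 1/11.
At -1/2: an algebraic (square-root) branch point.
At -1/11: a pole of order 2; residue -2083/6479.


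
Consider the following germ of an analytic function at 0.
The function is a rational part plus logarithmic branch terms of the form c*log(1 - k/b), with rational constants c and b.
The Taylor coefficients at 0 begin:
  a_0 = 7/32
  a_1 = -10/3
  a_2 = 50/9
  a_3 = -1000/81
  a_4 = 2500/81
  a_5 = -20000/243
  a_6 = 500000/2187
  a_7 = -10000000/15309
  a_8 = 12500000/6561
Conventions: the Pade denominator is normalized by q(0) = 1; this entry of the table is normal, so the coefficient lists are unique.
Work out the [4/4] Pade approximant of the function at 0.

Taylor coefficients needed (read off): a_0 = 7/32, a_1 = -10/3, a_2 = 50/9, a_3 = -1000/81, a_4 = 2500/81, a_5 = -20000/243, a_6 = 500000/2187, a_7 = -10000000/15309, a_8 = 12500000/6561.
Write the denominator as Q(k) = 1 + q1*k + q2*k^2 + q3*k^3 + q4*k^4. Requiring Q*f - P = O(k^9) with deg P <= 4 kills the coefficients of k^5..k^8 in Q*f:
  k^5: a_5 + q1*a_4 + q2*a_3 + q3*a_2 + q4*a_1 = 0, i.e. -20000/243 + (2500/81)*q1 + (-1000/81)*q2 + (50/9)*q3 + (-10/3)*q4 = 0.
  k^6: a_6 + q1*a_5 + q2*a_4 + q3*a_3 + q4*a_2 = 0, i.e. 500000/2187 + (-20000/243)*q1 + (2500/81)*q2 + (-1000/81)*q3 + (50/9)*q4 = 0.
  k^7: a_7 + q1*a_6 + q2*a_5 + q3*a_4 + q4*a_3 = 0, i.e. -10000000/15309 + (500000/2187)*q1 + (-20000/243)*q2 + (2500/81)*q3 + (-1000/81)*q4 = 0.
  k^8: a_8 + q1*a_7 + q2*a_6 + q3*a_5 + q4*a_4 = 0, i.e. 12500000/6561 + (-10000000/15309)*q1 + (500000/2187)*q2 + (-20000/243)*q3 + (2500/81)*q4 = 0.
Solving this linear system: q1 = 20/3, q2 = 100/7, q3 = 2000/189, q4 = 1000/567.
The numerator is Q*f truncated at degree 4: P0 = a_0 = 7/32; P1 = a_1 + q1*a_0 = -15/8; P2 = a_2 + q1*a_1 + q2*a_0 = -325/24; P3 = a_3 + q1*a_2 + q2*a_1 + q3*a_0 = -23375/1134; P4 = a_4 + q1*a_3 + q2*a_2 + q3*a_1 + q4*a_0 = -47375/6804.

The Pade approximant has numerator coefficients [7/32, -15/8, -325/24, -23375/1134, -47375/6804]; denominator coefficients [1, 20/3, 100/7, 2000/189, 1000/567].


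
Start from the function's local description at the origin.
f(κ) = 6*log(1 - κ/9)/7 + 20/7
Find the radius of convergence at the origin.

Branch term (6/7)*log(1 - κ/(9)): its argument vanishes at κ = 9, a logarithmic branch point, modulus 9.
The radius of convergence is the smallest modulus among the singular points: 9.

The radius of convergence is 9.


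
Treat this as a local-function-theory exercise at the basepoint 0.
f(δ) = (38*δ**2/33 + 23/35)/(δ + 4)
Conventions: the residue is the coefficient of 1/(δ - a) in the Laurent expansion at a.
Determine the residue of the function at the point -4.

The residue is 22039/1155.

At the order-1 pole -4 set g(δ) = (δ - (-4))*f(δ) = 38*δ**2/33 + 23/35.
Simple pole: residue = g(a) at a = -4, which is 22039/1155.


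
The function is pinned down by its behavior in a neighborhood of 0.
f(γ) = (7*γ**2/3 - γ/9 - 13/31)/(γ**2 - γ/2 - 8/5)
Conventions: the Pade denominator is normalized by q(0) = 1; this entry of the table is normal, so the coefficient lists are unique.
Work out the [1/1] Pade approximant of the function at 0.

The Pade approximant has numerator coefficients [65/248, -5395115/198648]; denominator coefficients [1, -147491/1424].

Taylor coefficients needed (expand at 0): a_0 = 65/248, a_1 = -445/35712, a_2 = -737455/571392.
Write the denominator as Q(γ) = 1 + q1*γ. Requiring Q*f - P = O(γ^3) with deg P <= 1 kills the coefficients of γ^2..γ^2 in Q*f:
  γ^2: a_2 + q1*a_1 = 0, i.e. -737455/571392 + (-445/35712)*q1 = 0.
Solving this linear system: q1 = -147491/1424.
The numerator is Q*f truncated at degree 1: P0 = a_0 = 65/248; P1 = a_1 + q1*a_0 = -5395115/198648.


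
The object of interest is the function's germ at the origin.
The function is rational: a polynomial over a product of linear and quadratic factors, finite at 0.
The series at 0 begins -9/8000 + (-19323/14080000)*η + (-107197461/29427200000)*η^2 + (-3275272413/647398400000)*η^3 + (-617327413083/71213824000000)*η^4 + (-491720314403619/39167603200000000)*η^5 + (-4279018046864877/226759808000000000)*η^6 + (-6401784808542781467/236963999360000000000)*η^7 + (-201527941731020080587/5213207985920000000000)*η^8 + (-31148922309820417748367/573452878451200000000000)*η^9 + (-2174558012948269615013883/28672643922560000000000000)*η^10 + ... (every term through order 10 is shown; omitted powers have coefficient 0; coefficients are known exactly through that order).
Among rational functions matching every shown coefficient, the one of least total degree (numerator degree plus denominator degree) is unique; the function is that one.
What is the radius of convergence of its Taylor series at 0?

No rational of total degree below 9 reproduces all 11 coefficients; solving the [2/7] Pade equations on them gives f(η) = (-20*η**2/19 - 5*η/16 - 2)/((η + 10)**3*(η**2 + 10*η/11 - 4/3)**2), whose expansion matches every shown term.
Denominator factor (η**2 + 10*η/11 - 4/3)^2: discriminant 2236/363, real irrational roots -5/11 + (1/33)*sqrt(1677) and -5/11 - (1/33)*sqrt(1677); poles of order 2, moduli -5/11 + (1/33)*sqrt(1677) and 5/11 + (1/33)*sqrt(1677).
Denominator factor (η + 10)^3: pole of order 3 at -10, modulus 10.
The radius of convergence is the smallest modulus among the singular points: -5/11 + (1/33)*sqrt(1677).

The radius of convergence is -5/11 + (1/33)*sqrt(1677).


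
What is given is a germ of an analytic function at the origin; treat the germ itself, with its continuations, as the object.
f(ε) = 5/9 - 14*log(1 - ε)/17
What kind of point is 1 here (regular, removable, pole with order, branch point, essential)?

The term (-14/17)*log(1 - ε/(1)) has argument 1 - 1/(1) = 0 at 1: a logarithmic (infinitely-sheeted) branch point; the remaining terms are analytic or single-valued there.

The point is a logarithmic branch point.


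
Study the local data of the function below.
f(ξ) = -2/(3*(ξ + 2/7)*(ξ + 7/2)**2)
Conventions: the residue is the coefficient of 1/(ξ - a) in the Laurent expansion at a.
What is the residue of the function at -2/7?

At the order-1 pole -2/7 set g(ξ) = (ξ - (-2/7))*f(ξ) = -2/(3*(ξ + 7/2)**2).
Simple pole: residue = g(a) at a = -2/7, which is -392/6075.

The residue is -392/6075.


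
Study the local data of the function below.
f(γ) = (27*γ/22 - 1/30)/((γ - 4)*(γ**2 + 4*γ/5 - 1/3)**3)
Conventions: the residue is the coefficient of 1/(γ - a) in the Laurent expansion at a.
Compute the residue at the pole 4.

At the order-1 pole 4 set g(γ) = (γ - (4))*f(γ) = (27*γ/22 - 1/30)/(γ**2 + 4*γ/5 - 1/3)**3.
Simple pole: residue = g(a) at a = 4, which is 362025/498634114.

The residue is 362025/498634114.


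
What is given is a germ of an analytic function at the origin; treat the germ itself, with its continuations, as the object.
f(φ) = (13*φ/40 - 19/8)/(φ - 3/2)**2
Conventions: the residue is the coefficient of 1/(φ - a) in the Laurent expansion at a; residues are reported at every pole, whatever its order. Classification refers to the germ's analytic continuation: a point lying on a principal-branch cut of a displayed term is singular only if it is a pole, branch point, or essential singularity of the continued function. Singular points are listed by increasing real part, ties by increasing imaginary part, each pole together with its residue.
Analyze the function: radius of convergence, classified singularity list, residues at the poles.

Denominator factor (φ - 3/2)^2: pole of order 2 at 3/2, modulus 3/2.
The radius of convergence is the smallest modulus among the singular points: 3/2.
At the order-2 pole 3/2 set g(φ) = (φ - (3/2))^2*f(φ) = 13*φ/40 - 19/8.
Order-2 pole: residue = g'(a); g'(3/2) = 13/40, so the residue is 13/40.

Radius of convergence at 0: 3/2.
At 3/2: a pole of order 2; residue 13/40.


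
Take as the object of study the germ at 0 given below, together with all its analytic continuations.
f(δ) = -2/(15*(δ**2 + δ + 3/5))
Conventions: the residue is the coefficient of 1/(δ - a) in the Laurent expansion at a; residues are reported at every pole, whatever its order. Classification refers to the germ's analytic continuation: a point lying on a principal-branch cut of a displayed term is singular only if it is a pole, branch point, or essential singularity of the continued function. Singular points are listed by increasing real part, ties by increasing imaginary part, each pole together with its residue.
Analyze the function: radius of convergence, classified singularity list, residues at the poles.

Radius of convergence at 0: (1/5)*sqrt(15).
At (-1/2) - ((1/10)*sqrt(35))*i: a pole of order 1; residue -((2/105)*sqrt(35))*i.
At (-1/2) + ((1/10)*sqrt(35))*i: a pole of order 1; residue ((2/105)*sqrt(35))*i.

Denominator factor (δ**2 + δ + 3/5): discriminant -7/5, complex-conjugate roots (-1/2) + ((1/10)*sqrt(35))*i and (-1/2) - ((1/10)*sqrt(35))*i; poles of order 1, moduli (1/5)*sqrt(15) and (1/5)*sqrt(15).
The radius of convergence is the smallest modulus among the singular points: (1/5)*sqrt(15).
The factor δ**2 + δ + 3/5 splits as (δ - a)(δ - a') with a = (-1/2) - ((1/10)*sqrt(35))*i, a' = (-1/2) + ((1/10)*sqrt(35))*i. At the order-1 pole a set g(δ) = (δ - a)*f(δ) = [-2/15] / (δ - a').
Simple pole: residue = g(a) at a = (-1/2) - ((1/10)*sqrt(35))*i, which is -((2/105)*sqrt(35))*i.
The factor δ**2 + δ + 3/5 splits as (δ - a)(δ - a') with a = (-1/2) + ((1/10)*sqrt(35))*i, a' = (-1/2) - ((1/10)*sqrt(35))*i. At the order-1 pole a set g(δ) = (δ - a)*f(δ) = [-2/15] / (δ - a').
Simple pole: residue = g(a) at a = (-1/2) + ((1/10)*sqrt(35))*i, which is ((2/105)*sqrt(35))*i.
List the singular points by increasing real part (a conjugate pair: the negative imaginary part first).


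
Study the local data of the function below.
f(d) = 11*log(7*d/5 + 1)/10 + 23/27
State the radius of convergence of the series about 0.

The radius of convergence is 5/7.

Branch term (11/10)*log(1 - d/(-5/7)): its argument vanishes at d = -5/7, a logarithmic branch point, modulus 5/7.
The radius of convergence is the smallest modulus among the singular points: 5/7.


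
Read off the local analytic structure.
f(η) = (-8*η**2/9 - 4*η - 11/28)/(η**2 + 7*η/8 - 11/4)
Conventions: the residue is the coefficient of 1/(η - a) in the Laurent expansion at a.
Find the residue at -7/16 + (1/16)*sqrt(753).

The residue is -29/18 - (1439/94878)*sqrt(753).

The factor η**2 + 7*η/8 - 11/4 splits as (η - a)(η - a') with a = -7/16 + (1/16)*sqrt(753), a' = -7/16 - (1/16)*sqrt(753). At the order-1 pole a set g(η) = (η - a)*f(η) = [-8*η**2/9 - 4*η - 11/28] / (η - a').
Simple pole: residue = g(a) at a = -7/16 + (1/16)*sqrt(753), which is -29/18 - (1439/94878)*sqrt(753).


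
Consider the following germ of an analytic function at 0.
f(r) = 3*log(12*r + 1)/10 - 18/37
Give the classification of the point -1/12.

The point is a logarithmic branch point.

The term (3/10)*log(1 - r/(-1/12)) has argument 1 - -1/12/(-1/12) = 0 at -1/12: a logarithmic (infinitely-sheeted) branch point; the remaining terms are analytic or single-valued there.


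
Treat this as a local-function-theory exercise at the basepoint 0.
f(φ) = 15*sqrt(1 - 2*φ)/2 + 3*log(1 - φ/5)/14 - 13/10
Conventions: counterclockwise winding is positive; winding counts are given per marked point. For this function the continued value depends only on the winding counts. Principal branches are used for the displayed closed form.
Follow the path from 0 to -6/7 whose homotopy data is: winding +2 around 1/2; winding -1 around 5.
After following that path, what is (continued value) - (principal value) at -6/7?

The rational part is single-valued and drops out of the difference; each branch term changes only by its own monodromy.
(3/14)*log(1 - φ/(5)): each positive loop around 5 adds 2*pi*i to the log, so winding -1 contributes (3/14)*(-1)*2*pi*i = -(3/7)*pi*i.
(15/2)*sqrt(1 - φ/(1/2)): winding +2 is even, the square root returns to the same sheet, contribution 0.
Summing the contributions at φ = -6/7 gives -(3/7)*pi*i.

Continued minus principal equals -(3/7)*pi*i.


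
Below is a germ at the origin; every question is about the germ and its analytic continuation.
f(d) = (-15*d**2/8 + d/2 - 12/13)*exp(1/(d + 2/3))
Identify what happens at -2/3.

The exponent 1/(d - (-2/3)) has a pole at -2/3, so exp(1/(d - (-2/3))) takes every nonzero value near it: an essential singularity (not a pole of any order).

The point is an essential singularity.


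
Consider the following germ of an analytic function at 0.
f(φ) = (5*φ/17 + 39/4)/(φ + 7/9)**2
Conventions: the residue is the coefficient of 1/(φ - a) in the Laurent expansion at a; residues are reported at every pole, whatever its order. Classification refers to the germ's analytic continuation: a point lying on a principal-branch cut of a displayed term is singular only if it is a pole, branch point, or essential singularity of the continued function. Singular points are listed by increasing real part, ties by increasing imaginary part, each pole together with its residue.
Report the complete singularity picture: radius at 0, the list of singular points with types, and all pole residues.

Denominator factor (φ + 7/9)^2: pole of order 2 at -7/9, modulus 7/9.
The radius of convergence is the smallest modulus among the singular points: 7/9.
At the order-2 pole -7/9 set g(φ) = (φ - (-7/9))^2*f(φ) = 5*φ/17 + 39/4.
Order-2 pole: residue = g'(a); g'(-7/9) = 5/17, so the residue is 5/17.

Radius of convergence at 0: 7/9.
At -7/9: a pole of order 2; residue 5/17.


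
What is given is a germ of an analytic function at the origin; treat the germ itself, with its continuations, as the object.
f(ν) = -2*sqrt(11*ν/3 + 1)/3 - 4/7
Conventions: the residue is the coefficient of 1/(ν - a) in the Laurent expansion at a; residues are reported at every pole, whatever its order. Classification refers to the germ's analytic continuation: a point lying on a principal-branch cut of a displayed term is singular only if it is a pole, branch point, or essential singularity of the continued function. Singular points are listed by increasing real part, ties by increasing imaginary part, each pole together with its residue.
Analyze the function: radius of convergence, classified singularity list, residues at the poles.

Branch term (-2/3)*sqrt(1 - ν/(-3/11)): its argument vanishes at ν = -3/11, a square-root branch point, modulus 3/11.
The radius of convergence is the smallest modulus among the singular points: 3/11.

Radius of convergence at 0: 3/11.
At -3/11: an algebraic (square-root) branch point.


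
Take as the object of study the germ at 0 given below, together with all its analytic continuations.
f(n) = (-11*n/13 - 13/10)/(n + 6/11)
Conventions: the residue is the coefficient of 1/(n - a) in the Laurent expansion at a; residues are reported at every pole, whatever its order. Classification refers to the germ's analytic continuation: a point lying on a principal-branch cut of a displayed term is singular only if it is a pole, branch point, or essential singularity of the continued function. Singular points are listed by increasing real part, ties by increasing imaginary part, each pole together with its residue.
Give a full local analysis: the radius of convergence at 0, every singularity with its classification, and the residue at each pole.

Denominator factor (n + 6/11): pole of order 1 at -6/11, modulus 6/11.
The radius of convergence is the smallest modulus among the singular points: 6/11.
At the order-1 pole -6/11 set g(n) = (n - (-6/11))*f(n) = -11*n/13 - 13/10.
Simple pole: residue = g(a) at a = -6/11, which is -109/130.

Radius of convergence at 0: 6/11.
At -6/11: a pole of order 1; residue -109/130.


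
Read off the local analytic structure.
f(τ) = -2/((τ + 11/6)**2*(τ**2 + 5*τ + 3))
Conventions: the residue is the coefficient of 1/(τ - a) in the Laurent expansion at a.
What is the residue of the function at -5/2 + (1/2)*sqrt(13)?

The residue is -1728/10201 - (9576/132613)*sqrt(13).

The factor τ**2 + 5*τ + 3 splits as (τ - a)(τ - a') with a = -5/2 + (1/2)*sqrt(13), a' = -5/2 - (1/2)*sqrt(13). At the order-1 pole a set g(τ) = (τ - a)*f(τ) = [-2/(τ + 11/6)**2] / (τ - a').
Simple pole: residue = g(a) at a = -5/2 + (1/2)*sqrt(13), which is -1728/10201 - (9576/132613)*sqrt(13).


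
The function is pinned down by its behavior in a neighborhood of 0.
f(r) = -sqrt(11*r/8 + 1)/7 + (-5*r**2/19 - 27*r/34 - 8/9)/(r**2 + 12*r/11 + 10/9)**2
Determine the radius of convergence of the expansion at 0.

The radius of convergence is 8/11.

Denominator factor (r**2 + 12*r/11 + 10/9)^2: discriminant -3544/1089, complex-conjugate roots (-6/11) + ((1/33)*sqrt(886))*i and (-6/11) - ((1/33)*sqrt(886))*i; poles of order 2, moduli (1/3)*sqrt(10) and (1/3)*sqrt(10).
Branch term (-1/7)*sqrt(1 - r/(-8/11)): its argument vanishes at r = -8/11, a square-root branch point, modulus 8/11.
The radius of convergence is the smallest modulus among the singular points: 8/11.


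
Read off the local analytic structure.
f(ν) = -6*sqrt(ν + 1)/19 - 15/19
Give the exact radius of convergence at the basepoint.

Branch term (-6/19)*sqrt(1 - ν/(-1)): its argument vanishes at ν = -1, a square-root branch point, modulus 1.
The radius of convergence is the smallest modulus among the singular points: 1.

The radius of convergence is 1.


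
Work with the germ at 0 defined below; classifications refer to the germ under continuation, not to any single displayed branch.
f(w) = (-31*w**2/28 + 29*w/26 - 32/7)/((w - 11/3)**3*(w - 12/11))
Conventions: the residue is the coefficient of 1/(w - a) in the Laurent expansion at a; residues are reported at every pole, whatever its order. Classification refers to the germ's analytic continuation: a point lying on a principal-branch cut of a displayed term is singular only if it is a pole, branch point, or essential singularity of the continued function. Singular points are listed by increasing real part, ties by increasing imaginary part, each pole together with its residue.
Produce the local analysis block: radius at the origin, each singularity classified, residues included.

Radius of convergence at 0: 12/11.
At 12/11: a pole of order 1; residue 15279462/55885375.
At 11/3: a pole of order 3; residue -15279462/55885375.

Denominator factor (w - 12/11): pole of order 1 at 12/11, modulus 12/11.
Denominator factor (w - 11/3)^3: pole of order 3 at 11/3, modulus 11/3.
The radius of convergence is the smallest modulus among the singular points: 12/11.
At the order-1 pole 12/11 set g(w) = (w - (12/11))*f(w) = (-31*w**2/28 + 29*w/26 - 32/7)/(w - 11/3)**3.
Simple pole: residue = g(a) at a = 12/11, which is 15279462/55885375.
At the order-3 pole 11/3 set g(w) = (w - (11/3))^3*f(w) = (-31*w**2/28 + 29*w/26 - 32/7)/(w - 12/11).
Order-3 pole: residue = g''(a)/2; g''(11/3) = -30558924/55885375, so the residue is -15279462/55885375.
List the singular points by increasing real part (a conjugate pair: the negative imaginary part first).


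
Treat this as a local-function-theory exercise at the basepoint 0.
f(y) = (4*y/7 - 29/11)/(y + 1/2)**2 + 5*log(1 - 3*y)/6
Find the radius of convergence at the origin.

The radius of convergence is 1/3.

Denominator factor (y + 1/2)^2: pole of order 2 at -1/2, modulus 1/2.
Branch term (5/6)*log(1 - y/(1/3)): its argument vanishes at y = 1/3, a logarithmic branch point, modulus 1/3.
The radius of convergence is the smallest modulus among the singular points: 1/3.


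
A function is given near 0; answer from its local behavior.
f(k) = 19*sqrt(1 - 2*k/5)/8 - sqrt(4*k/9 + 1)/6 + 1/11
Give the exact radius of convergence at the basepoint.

The radius of convergence is 9/4.

Branch term (-1/6)*sqrt(1 - k/(-9/4)): its argument vanishes at k = -9/4, a square-root branch point, modulus 9/4.
Branch term (19/8)*sqrt(1 - k/(5/2)): its argument vanishes at k = 5/2, a square-root branch point, modulus 5/2.
The radius of convergence is the smallest modulus among the singular points: 9/4.


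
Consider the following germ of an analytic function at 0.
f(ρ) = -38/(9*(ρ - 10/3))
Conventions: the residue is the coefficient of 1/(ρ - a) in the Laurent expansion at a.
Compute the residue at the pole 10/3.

The residue is -38/9.

At the order-1 pole 10/3 set g(ρ) = (ρ - (10/3))*f(ρ) = -38/9.
Simple pole: residue = g(a) at a = 10/3, which is -38/9.


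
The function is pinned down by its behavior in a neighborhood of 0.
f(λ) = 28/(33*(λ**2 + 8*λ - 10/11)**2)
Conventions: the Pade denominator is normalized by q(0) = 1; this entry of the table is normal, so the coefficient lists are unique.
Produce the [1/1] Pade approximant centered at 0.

Taylor coefficients needed (expand at 0): a_0 = 77/75, a_1 = 6776/375, a_2 = 451451/1875.
Write the denominator as Q(λ) = 1 + q1*λ. Requiring Q*f - P = O(λ^3) with deg P <= 1 kills the coefficients of λ^2..λ^2 in Q*f:
  λ^2: a_2 + q1*a_1 = 0, i.e. 451451/1875 + (6776/375)*q1 = 0.
Solving this linear system: q1 = -533/40.
The numerator is Q*f truncated at degree 1: P0 = a_0 = 77/75; P1 = a_1 + q1*a_0 = 4389/1000.

The Pade approximant has numerator coefficients [77/75, 4389/1000]; denominator coefficients [1, -533/40].


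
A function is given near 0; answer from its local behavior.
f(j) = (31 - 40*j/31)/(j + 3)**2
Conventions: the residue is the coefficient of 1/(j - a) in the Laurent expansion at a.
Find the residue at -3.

At the order-2 pole -3 set g(j) = (j - (-3))^2*f(j) = 31 - 40*j/31.
Order-2 pole: residue = g'(a); g'(-3) = -40/31, so the residue is -40/31.

The residue is -40/31.


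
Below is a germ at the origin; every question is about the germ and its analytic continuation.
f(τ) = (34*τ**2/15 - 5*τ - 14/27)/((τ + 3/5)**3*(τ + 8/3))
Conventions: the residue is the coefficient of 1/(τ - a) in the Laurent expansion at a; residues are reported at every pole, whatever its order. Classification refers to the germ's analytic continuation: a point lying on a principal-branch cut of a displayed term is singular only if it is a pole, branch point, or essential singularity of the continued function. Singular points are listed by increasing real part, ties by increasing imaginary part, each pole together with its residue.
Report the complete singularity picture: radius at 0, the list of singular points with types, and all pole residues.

Radius of convergence at 0: 3/5.
At -8/3: a pole of order 1; residue -3150/961.
At -3/5: a pole of order 3; residue 3150/961.

Denominator factor (τ + 8/3): pole of order 1 at -8/3, modulus 8/3.
Denominator factor (τ + 3/5)^3: pole of order 3 at -3/5, modulus 3/5.
The radius of convergence is the smallest modulus among the singular points: 3/5.
At the order-1 pole -8/3 set g(τ) = (τ - (-8/3))*f(τ) = (34*τ**2/15 - 5*τ - 14/27)/(τ + 3/5)**3.
Simple pole: residue = g(a) at a = -8/3, which is -3150/961.
At the order-3 pole -3/5 set g(τ) = (τ - (-3/5))^3*f(τ) = (34*τ**2/15 - 5*τ - 14/27)/(τ + 8/3).
Order-3 pole: residue = g''(a)/2; g''(-3/5) = 6300/961, so the residue is 3150/961.
List the singular points by increasing real part (a conjugate pair: the negative imaginary part first).


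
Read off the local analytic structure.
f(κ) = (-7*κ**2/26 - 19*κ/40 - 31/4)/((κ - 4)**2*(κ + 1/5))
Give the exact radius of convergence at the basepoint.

The radius of convergence is 1/5.

Denominator factor (κ + 1/5): pole of order 1 at -1/5, modulus 1/5.
Denominator factor (κ - 4)^2: pole of order 2 at 4, modulus 4.
The radius of convergence is the smallest modulus among the singular points: 1/5.


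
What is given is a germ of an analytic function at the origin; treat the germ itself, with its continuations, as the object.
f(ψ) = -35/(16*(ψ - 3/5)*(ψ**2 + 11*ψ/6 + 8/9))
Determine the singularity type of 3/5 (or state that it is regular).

The denominator factor ψ - 3/5 vanishes at 3/5 and appears to the power 1; the numerator there equals -35/16, nonzero, and no other factor vanishes.
Hence a pole whose order is the multiplicity, 1.

The point is a pole of order 1.


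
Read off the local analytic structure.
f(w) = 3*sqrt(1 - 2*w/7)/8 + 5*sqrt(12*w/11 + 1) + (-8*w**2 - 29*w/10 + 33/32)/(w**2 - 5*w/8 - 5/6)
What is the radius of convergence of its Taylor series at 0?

Denominator factor (w**2 - 5*w/8 - 5/6): discriminant 715/192, real irrational roots 5/16 + (1/48)*sqrt(2145) and 5/16 - (1/48)*sqrt(2145); poles of order 1, moduli 5/16 + (1/48)*sqrt(2145) and -5/16 + (1/48)*sqrt(2145).
Branch term (3/8)*sqrt(1 - w/(7/2)): its argument vanishes at w = 7/2, a square-root branch point, modulus 7/2.
Branch term (5)*sqrt(1 - w/(-11/12)): its argument vanishes at w = -11/12, a square-root branch point, modulus 11/12.
The radius of convergence is the smallest modulus among the singular points: -5/16 + (1/48)*sqrt(2145).

The radius of convergence is -5/16 + (1/48)*sqrt(2145).


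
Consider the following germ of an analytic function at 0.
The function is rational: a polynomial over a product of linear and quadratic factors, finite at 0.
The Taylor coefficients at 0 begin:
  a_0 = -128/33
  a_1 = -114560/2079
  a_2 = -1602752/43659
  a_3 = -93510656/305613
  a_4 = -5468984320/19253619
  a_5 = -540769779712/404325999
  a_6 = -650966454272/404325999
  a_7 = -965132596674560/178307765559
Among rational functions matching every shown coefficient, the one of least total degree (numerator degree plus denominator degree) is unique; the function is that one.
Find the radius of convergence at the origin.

The radius of convergence is -1/14 + (1/28)*sqrt(298).

No rational of total degree below 6 reproduces all 8 coefficients; solving the [2/4] Pade equations on them gives f(x) = (25*x**2/7 - 22*x/3 - 6/11)/(x**2 + x/7 - 3/8)**2, whose expansion matches every shown term.
Denominator factor (x**2 + x/7 - 3/8)^2: discriminant 149/98, real irrational roots -1/14 + (1/28)*sqrt(298) and -1/14 - (1/28)*sqrt(298); poles of order 2, moduli -1/14 + (1/28)*sqrt(298) and 1/14 + (1/28)*sqrt(298).
The radius of convergence is the smallest modulus among the singular points: -1/14 + (1/28)*sqrt(298).


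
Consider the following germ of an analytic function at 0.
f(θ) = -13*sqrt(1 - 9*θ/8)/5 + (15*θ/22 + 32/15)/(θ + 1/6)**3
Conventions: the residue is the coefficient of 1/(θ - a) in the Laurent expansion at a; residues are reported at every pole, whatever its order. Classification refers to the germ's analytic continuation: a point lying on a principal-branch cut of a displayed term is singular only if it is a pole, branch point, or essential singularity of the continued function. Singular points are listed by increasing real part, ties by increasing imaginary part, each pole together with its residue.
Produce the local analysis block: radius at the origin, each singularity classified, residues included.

Denominator factor (θ + 1/6)^3: pole of order 3 at -1/6, modulus 1/6.
Branch term (-13/5)*sqrt(1 - θ/(8/9)): its argument vanishes at θ = 8/9, a square-root branch point, modulus 8/9.
The radius of convergence is the smallest modulus among the singular points: 1/6.
The branch term is analytic at -1/6 and contributes nothing to the residue; only the rational part matters.
At the order-3 pole -1/6 set g(θ) = (θ - (-1/6))^3*(rational part) = 15*θ/22 + 32/15.
Order-3 pole: residue = g''(a)/2; g''(-1/6) = 0, so the residue is 0.
List the singular points by increasing real part (a conjugate pair: the negative imaginary part first).

Radius of convergence at 0: 1/6.
At -1/6: a pole of order 3; residue 0.
At 8/9: an algebraic (square-root) branch point.
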